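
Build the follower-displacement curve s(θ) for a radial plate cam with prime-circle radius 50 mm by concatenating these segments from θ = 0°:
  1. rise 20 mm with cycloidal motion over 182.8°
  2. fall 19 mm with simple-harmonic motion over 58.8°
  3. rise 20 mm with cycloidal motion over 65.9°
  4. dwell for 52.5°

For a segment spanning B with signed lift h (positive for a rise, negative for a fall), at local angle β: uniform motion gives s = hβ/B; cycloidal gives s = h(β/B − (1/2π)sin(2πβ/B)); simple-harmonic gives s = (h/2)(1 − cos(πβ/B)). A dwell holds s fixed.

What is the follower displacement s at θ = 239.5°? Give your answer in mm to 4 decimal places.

seg 1 [0°–182.8°] cycloidal, h=20: full span → s += 20 → s = 20.0000
seg 2 [182.8°–241.6°] simple-harmonic, h=-19: θ=239.5° here. β=56.7, B=58.8. -19/2·(1 − cos(π·0.9643)) = -18.9403 → s = 1.0597

1.0597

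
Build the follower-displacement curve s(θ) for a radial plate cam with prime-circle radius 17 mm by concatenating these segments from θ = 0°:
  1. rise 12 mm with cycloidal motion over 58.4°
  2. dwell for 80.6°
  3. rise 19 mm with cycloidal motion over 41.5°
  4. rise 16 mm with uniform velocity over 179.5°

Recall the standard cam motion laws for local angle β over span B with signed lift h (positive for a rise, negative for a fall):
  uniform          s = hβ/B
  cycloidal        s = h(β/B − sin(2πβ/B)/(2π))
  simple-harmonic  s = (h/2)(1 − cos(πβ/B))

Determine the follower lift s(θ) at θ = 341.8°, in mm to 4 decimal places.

seg 1 [0°–58.4°] cycloidal, h=12: full span → s += 12 → s = 12.0000
seg 2 [58.4°–139°] dwell: s stays 12.0000
seg 3 [139°–180.5°] cycloidal, h=19: full span → s += 19 → s = 31.0000
seg 4 [180.5°–360°] uniform, h=16: θ=341.8° here. β=161.3, B=179.5. 16·161.3/179.5 = 14.3777 → s = 45.3777

45.3777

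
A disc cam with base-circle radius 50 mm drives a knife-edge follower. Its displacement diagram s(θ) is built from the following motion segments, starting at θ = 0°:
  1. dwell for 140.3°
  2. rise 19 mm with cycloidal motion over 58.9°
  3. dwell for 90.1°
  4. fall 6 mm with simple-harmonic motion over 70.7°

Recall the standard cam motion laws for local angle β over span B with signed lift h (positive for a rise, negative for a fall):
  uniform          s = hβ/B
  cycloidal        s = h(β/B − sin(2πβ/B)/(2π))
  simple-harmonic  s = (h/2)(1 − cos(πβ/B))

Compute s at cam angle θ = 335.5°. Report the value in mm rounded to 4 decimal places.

seg 1 [0°–140.3°] dwell: s stays 0.0000
seg 2 [140.3°–199.2°] cycloidal, h=19: full span → s += 19 → s = 19.0000
seg 3 [199.2°–289.3°] dwell: s stays 19.0000
seg 4 [289.3°–360°] simple-harmonic, h=-6: θ=335.5° here. β=46.2, B=70.7. -6/2·(1 − cos(π·0.6535)) = -4.3910 → s = 14.6090

14.6090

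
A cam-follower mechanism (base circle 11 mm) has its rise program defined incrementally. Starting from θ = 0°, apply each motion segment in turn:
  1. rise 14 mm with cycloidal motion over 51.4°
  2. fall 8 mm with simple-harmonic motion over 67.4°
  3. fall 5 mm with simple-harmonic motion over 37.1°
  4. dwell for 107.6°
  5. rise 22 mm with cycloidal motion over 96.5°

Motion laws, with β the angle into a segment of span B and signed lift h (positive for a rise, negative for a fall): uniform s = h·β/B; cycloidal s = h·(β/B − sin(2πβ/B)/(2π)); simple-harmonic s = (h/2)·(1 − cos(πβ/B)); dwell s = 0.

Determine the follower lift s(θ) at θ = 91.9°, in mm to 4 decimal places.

seg 1 [0°–51.4°] cycloidal, h=14: full span → s += 14 → s = 14.0000
seg 2 [51.4°–118.8°] simple-harmonic, h=-8: θ=91.9° here. β=40.5, B=67.4. -8/2·(1 − cos(π·0.6009)) = -5.2467 → s = 8.7533

8.7533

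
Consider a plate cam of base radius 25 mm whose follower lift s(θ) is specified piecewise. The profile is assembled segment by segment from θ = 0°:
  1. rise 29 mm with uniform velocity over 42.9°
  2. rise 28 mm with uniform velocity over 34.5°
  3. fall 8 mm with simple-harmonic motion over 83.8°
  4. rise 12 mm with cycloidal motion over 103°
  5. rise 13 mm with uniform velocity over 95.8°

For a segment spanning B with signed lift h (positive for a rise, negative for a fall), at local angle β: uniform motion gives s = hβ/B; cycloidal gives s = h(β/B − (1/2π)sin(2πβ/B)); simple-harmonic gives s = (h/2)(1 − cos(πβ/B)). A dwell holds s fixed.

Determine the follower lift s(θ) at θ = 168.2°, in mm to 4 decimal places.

seg 1 [0°–42.9°] uniform, h=29: full span → s += 29 → s = 29.0000
seg 2 [42.9°–77.4°] uniform, h=28: full span → s += 28 → s = 57.0000
seg 3 [77.4°–161.2°] simple-harmonic, h=-8: full span → s += -8 → s = 49.0000
seg 4 [161.2°–264.2°] cycloidal, h=12: θ=168.2° here. β=7, B=103. 12·(0.0680 − sin(2π·0.0680)/(2π)) = 0.0246 → s = 49.0246

49.0246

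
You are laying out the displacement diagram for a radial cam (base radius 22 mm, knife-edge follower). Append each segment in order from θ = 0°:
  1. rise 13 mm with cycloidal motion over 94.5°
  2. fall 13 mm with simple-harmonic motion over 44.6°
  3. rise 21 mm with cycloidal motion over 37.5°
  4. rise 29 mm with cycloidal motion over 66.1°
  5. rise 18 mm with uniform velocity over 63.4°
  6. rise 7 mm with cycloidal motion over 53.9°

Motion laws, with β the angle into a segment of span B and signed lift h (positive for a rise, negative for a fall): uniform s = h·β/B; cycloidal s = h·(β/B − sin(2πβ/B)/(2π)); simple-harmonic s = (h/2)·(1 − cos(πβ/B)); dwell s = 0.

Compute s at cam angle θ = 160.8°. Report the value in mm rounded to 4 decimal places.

seg 1 [0°–94.5°] cycloidal, h=13: full span → s += 13 → s = 13.0000
seg 2 [94.5°–139.1°] simple-harmonic, h=-13: full span → s += -13 → s = 0.0000
seg 3 [139.1°–176.6°] cycloidal, h=21: θ=160.8° here. β=21.7, B=37.5. 21·(0.5787 − sin(2π·0.5787)/(2π)) = 13.7376 → s = 13.7376

13.7376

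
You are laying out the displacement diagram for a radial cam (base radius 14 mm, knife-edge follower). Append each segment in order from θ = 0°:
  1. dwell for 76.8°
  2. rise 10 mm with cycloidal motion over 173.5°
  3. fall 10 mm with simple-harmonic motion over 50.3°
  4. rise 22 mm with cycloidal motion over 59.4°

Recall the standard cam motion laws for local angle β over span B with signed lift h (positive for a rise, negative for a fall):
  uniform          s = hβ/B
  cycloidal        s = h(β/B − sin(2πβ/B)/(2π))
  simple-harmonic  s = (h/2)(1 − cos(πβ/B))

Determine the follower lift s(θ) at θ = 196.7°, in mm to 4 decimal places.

seg 1 [0°–76.8°] dwell: s stays 0.0000
seg 2 [76.8°–250.3°] cycloidal, h=10: θ=196.7° here. β=119.9, B=173.5. 10·(0.6911 − sin(2π·0.6911)/(2π)) = 8.3943 → s = 8.3943

8.3943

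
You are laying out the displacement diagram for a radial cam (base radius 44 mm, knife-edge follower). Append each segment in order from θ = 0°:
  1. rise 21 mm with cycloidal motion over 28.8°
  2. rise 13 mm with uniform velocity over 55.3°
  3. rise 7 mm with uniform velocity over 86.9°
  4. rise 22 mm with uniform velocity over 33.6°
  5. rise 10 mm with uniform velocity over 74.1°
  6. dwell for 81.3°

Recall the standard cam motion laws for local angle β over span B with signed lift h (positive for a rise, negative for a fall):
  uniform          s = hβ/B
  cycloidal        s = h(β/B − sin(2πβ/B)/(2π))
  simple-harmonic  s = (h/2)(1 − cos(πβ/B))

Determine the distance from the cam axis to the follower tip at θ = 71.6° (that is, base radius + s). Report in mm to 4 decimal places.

seg 1 [0°–28.8°] cycloidal, h=21: full span → s += 21 → s = 21.0000
seg 2 [28.8°–84.1°] uniform, h=13: θ=71.6° here. β=42.8, B=55.3. 13·42.8/55.3 = 10.0615 → s = 31.0615
radial distance = base radius + s = 44 + 31.0615 = 75.0615

75.0615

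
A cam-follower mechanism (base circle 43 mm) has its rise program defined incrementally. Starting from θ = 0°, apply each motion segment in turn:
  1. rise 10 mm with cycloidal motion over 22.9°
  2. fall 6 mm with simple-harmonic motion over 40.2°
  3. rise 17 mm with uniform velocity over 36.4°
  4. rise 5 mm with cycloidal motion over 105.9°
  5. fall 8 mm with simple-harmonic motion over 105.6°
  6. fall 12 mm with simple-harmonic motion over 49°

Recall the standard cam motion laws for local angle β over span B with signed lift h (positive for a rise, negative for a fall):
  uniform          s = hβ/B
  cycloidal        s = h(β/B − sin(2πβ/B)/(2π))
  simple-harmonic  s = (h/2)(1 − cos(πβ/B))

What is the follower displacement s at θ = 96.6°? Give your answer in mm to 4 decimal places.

seg 1 [0°–22.9°] cycloidal, h=10: full span → s += 10 → s = 10.0000
seg 2 [22.9°–63.1°] simple-harmonic, h=-6: full span → s += -6 → s = 4.0000
seg 3 [63.1°–99.5°] uniform, h=17: θ=96.6° here. β=33.5, B=36.4. 17·33.5/36.4 = 15.6456 → s = 19.6456

19.6456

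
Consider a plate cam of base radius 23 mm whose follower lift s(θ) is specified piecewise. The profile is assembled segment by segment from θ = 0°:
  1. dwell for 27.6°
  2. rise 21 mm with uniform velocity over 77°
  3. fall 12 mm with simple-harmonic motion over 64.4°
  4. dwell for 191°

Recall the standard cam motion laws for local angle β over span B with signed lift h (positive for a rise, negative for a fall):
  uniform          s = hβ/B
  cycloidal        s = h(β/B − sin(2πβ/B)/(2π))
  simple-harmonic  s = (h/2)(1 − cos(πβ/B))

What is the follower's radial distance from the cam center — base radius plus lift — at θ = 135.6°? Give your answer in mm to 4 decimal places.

seg 1 [0°–27.6°] dwell: s stays 0.0000
seg 2 [27.6°–104.6°] uniform, h=21: full span → s += 21 → s = 21.0000
seg 3 [104.6°–169°] simple-harmonic, h=-12: θ=135.6° here. β=31, B=64.4. -12/2·(1 − cos(π·0.4814)) = -5.6490 → s = 15.3510
radial distance = base radius + s = 23 + 15.3510 = 38.3510

38.3510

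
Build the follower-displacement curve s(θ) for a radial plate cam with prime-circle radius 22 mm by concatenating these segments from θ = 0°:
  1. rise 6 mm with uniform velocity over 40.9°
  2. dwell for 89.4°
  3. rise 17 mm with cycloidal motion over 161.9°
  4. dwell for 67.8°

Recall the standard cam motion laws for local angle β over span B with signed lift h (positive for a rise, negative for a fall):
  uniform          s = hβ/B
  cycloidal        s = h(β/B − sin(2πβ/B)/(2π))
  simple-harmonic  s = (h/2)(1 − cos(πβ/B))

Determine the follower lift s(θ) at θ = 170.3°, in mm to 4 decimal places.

seg 1 [0°–40.9°] uniform, h=6: full span → s += 6 → s = 6.0000
seg 2 [40.9°–130.3°] dwell: s stays 6.0000
seg 3 [130.3°–292.2°] cycloidal, h=17: θ=170.3° here. β=40, B=161.9. 17·(0.2471 − sin(2π·0.2471)/(2π)) = 1.4949 → s = 7.4949

7.4949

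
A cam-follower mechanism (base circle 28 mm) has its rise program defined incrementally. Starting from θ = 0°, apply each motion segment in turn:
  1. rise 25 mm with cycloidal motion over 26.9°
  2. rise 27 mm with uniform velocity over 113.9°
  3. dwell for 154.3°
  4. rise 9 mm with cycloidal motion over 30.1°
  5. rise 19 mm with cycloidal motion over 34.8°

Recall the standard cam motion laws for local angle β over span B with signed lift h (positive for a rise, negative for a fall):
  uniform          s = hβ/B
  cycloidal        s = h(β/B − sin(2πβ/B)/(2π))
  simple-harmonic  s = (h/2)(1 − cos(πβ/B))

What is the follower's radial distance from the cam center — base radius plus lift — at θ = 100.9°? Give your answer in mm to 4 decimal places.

seg 1 [0°–26.9°] cycloidal, h=25: full span → s += 25 → s = 25.0000
seg 2 [26.9°–140.8°] uniform, h=27: θ=100.9° here. β=74, B=113.9. 27·74/113.9 = 17.5417 → s = 42.5417
radial distance = base radius + s = 28 + 42.5417 = 70.5417

70.5417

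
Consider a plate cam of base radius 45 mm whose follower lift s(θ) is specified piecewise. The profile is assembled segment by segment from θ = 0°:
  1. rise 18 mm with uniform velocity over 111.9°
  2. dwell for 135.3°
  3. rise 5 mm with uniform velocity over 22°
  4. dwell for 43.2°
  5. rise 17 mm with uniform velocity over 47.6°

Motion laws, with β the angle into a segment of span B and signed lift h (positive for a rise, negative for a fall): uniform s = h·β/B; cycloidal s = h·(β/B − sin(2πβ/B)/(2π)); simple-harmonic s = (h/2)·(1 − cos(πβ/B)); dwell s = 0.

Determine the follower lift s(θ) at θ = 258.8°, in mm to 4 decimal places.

seg 1 [0°–111.9°] uniform, h=18: full span → s += 18 → s = 18.0000
seg 2 [111.9°–247.2°] dwell: s stays 18.0000
seg 3 [247.2°–269.2°] uniform, h=5: θ=258.8° here. β=11.6, B=22. 5·11.6/22 = 2.6364 → s = 20.6364

20.6364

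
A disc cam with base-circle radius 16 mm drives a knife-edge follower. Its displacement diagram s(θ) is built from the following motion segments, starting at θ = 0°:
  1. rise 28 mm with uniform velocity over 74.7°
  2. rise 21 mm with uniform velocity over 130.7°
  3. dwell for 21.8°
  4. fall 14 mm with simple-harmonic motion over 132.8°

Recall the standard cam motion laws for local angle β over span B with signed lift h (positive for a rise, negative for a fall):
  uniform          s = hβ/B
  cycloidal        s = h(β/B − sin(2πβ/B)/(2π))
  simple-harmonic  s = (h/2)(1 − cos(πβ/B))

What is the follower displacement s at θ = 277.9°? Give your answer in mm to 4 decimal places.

seg 1 [0°–74.7°] uniform, h=28: full span → s += 28 → s = 28.0000
seg 2 [74.7°–205.4°] uniform, h=21: full span → s += 21 → s = 49.0000
seg 3 [205.4°–227.2°] dwell: s stays 49.0000
seg 4 [227.2°–360°] simple-harmonic, h=-14: θ=277.9° here. β=50.7, B=132.8. -14/2·(1 − cos(π·0.3818)) = -4.4595 → s = 44.5405

44.5405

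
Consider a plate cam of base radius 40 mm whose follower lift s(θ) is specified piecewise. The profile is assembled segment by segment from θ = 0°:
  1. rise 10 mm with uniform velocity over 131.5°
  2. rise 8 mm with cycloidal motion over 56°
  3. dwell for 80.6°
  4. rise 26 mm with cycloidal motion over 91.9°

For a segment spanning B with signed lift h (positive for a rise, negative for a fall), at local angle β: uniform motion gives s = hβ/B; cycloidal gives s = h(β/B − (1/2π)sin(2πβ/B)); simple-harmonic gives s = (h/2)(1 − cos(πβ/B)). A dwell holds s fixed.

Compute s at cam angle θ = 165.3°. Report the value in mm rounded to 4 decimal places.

seg 1 [0°–131.5°] uniform, h=10: full span → s += 10 → s = 10.0000
seg 2 [131.5°–187.5°] cycloidal, h=8: θ=165.3° here. β=33.8, B=56. 8·(0.6036 − sin(2π·0.6036)/(2π)) = 5.5999 → s = 15.5999

15.5999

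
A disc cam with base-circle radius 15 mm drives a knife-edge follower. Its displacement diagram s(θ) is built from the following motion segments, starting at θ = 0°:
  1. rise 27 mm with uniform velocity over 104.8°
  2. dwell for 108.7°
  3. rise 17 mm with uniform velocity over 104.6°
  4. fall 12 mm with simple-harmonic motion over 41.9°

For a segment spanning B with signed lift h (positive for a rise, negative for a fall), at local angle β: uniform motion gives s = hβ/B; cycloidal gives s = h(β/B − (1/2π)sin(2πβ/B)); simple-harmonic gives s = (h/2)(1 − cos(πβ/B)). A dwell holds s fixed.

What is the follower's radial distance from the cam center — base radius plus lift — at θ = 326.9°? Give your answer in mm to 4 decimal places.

seg 1 [0°–104.8°] uniform, h=27: full span → s += 27 → s = 27.0000
seg 2 [104.8°–213.5°] dwell: s stays 27.0000
seg 3 [213.5°–318.1°] uniform, h=17: full span → s += 17 → s = 44.0000
seg 4 [318.1°–360°] simple-harmonic, h=-12: θ=326.9° here. β=8.8, B=41.9. -12/2·(1 − cos(π·0.2100)) = -1.2593 → s = 42.7407
radial distance = base radius + s = 15 + 42.7407 = 57.7407

57.7407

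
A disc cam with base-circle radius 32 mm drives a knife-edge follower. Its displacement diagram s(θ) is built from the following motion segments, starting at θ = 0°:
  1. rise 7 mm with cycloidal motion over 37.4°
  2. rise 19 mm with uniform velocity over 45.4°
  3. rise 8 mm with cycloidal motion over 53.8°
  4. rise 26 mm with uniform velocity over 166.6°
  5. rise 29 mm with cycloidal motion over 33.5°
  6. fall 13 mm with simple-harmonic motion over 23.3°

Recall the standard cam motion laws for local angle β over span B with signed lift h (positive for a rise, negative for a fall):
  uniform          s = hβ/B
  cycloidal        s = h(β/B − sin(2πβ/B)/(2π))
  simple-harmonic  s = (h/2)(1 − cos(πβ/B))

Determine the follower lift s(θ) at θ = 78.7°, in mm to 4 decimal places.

seg 1 [0°–37.4°] cycloidal, h=7: full span → s += 7 → s = 7.0000
seg 2 [37.4°–82.8°] uniform, h=19: θ=78.7° here. β=41.3, B=45.4. 19·41.3/45.4 = 17.2841 → s = 24.2841

24.2841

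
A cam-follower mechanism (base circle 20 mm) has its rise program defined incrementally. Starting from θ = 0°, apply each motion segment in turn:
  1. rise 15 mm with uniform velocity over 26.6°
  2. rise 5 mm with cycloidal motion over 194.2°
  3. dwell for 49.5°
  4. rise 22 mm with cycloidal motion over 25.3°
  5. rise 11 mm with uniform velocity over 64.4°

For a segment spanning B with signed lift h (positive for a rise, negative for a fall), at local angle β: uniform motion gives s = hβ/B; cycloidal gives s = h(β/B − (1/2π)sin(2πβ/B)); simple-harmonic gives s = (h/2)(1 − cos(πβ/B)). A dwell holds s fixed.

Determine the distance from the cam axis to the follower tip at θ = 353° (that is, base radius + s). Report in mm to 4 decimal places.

seg 1 [0°–26.6°] uniform, h=15: full span → s += 15 → s = 15.0000
seg 2 [26.6°–220.8°] cycloidal, h=5: full span → s += 5 → s = 20.0000
seg 3 [220.8°–270.3°] dwell: s stays 20.0000
seg 4 [270.3°–295.6°] cycloidal, h=22: full span → s += 22 → s = 42.0000
seg 5 [295.6°–360°] uniform, h=11: θ=353° here. β=57.4, B=64.4. 11·57.4/64.4 = 9.8043 → s = 51.8043
radial distance = base radius + s = 20 + 51.8043 = 71.8043

71.8043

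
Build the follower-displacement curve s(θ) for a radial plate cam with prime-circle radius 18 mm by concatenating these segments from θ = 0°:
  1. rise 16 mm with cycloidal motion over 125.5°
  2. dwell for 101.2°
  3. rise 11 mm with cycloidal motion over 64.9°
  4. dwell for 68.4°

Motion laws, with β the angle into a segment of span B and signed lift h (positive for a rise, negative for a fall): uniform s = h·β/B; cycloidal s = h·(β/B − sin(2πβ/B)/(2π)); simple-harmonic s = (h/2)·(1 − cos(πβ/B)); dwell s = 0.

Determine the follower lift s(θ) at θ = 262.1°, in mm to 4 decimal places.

seg 1 [0°–125.5°] cycloidal, h=16: full span → s += 16 → s = 16.0000
seg 2 [125.5°–226.7°] dwell: s stays 16.0000
seg 3 [226.7°–291.6°] cycloidal, h=11: θ=262.1° here. β=35.4, B=64.9. 11·(0.5455 − sin(2π·0.5455)/(2π)) = 6.4932 → s = 22.4932

22.4932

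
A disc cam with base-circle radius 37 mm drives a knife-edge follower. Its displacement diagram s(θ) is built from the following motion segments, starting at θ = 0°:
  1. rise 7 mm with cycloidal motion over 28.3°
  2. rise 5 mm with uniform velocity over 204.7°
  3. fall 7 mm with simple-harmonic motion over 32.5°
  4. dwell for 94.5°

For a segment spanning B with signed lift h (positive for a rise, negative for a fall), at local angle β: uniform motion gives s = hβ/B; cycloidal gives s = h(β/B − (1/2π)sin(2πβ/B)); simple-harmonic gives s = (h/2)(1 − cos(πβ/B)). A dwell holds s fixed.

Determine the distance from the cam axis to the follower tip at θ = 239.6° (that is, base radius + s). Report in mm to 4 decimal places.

seg 1 [0°–28.3°] cycloidal, h=7: full span → s += 7 → s = 7.0000
seg 2 [28.3°–233°] uniform, h=5: full span → s += 5 → s = 12.0000
seg 3 [233°–265.5°] simple-harmonic, h=-7: θ=239.6° here. β=6.6, B=32.5. -7/2·(1 − cos(π·0.2031)) = -0.6885 → s = 11.3115
radial distance = base radius + s = 37 + 11.3115 = 48.3115

48.3115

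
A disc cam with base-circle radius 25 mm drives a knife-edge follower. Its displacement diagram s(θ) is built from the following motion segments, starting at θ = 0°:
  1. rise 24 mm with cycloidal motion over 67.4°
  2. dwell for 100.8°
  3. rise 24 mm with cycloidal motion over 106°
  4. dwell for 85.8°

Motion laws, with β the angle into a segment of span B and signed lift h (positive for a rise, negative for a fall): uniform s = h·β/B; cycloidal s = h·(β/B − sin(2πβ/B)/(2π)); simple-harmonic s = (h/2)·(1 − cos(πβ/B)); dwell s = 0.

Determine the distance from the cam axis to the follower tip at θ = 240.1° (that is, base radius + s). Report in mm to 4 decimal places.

seg 1 [0°–67.4°] cycloidal, h=24: full span → s += 24 → s = 24.0000
seg 2 [67.4°–168.2°] dwell: s stays 24.0000
seg 3 [168.2°–274.2°] cycloidal, h=24: θ=240.1° here. β=71.9, B=106. 24·(0.6783 − sin(2π·0.6783)/(2π)) = 19.7179 → s = 43.7179
radial distance = base radius + s = 25 + 43.7179 = 68.7179

68.7179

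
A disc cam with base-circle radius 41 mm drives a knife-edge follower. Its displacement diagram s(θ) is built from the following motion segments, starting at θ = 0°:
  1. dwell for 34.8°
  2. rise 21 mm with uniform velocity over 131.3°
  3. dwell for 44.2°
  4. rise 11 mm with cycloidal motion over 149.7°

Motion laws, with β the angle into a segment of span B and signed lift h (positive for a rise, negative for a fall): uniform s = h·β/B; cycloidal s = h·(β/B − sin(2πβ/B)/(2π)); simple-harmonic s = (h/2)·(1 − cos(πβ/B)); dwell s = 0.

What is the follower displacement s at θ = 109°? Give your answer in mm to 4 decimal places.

seg 1 [0°–34.8°] dwell: s stays 0.0000
seg 2 [34.8°–166.1°] uniform, h=21: θ=109° here. β=74.2, B=131.3. 21·74.2/131.3 = 11.8675 → s = 11.8675

11.8675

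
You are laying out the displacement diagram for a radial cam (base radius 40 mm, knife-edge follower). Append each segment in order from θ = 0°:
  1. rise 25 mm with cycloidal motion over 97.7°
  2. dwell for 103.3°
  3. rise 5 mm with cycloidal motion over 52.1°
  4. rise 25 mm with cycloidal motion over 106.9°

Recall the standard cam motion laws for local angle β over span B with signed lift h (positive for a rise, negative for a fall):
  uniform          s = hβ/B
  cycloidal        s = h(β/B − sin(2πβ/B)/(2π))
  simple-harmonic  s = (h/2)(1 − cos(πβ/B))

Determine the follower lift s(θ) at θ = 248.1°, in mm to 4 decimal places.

seg 1 [0°–97.7°] cycloidal, h=25: full span → s += 25 → s = 25.0000
seg 2 [97.7°–201°] dwell: s stays 25.0000
seg 3 [201°–253.1°] cycloidal, h=5: θ=248.1° here. β=47.1, B=52.1. 5·(0.9040 − sin(2π·0.9040)/(2π)) = 4.9714 → s = 29.9714

29.9714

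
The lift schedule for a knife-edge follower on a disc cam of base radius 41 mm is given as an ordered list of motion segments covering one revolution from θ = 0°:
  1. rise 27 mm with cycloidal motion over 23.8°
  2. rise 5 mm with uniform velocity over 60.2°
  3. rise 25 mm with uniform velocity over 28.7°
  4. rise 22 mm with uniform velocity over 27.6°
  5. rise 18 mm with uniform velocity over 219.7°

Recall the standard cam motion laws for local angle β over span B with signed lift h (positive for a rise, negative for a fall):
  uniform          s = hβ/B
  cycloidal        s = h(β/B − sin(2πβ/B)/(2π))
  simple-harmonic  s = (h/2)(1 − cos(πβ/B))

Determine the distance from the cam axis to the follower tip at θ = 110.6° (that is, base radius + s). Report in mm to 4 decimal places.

seg 1 [0°–23.8°] cycloidal, h=27: full span → s += 27 → s = 27.0000
seg 2 [23.8°–84°] uniform, h=5: full span → s += 5 → s = 32.0000
seg 3 [84°–112.7°] uniform, h=25: θ=110.6° here. β=26.6, B=28.7. 25·26.6/28.7 = 23.1707 → s = 55.1707
radial distance = base radius + s = 41 + 55.1707 = 96.1707

96.1707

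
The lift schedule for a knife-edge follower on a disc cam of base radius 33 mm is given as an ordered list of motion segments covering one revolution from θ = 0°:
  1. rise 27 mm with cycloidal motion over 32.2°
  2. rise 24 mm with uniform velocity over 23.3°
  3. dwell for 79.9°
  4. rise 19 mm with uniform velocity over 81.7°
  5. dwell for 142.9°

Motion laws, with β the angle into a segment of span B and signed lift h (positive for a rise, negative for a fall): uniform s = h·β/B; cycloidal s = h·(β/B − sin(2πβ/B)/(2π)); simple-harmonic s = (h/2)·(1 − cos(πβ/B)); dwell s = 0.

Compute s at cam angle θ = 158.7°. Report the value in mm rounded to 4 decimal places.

seg 1 [0°–32.2°] cycloidal, h=27: full span → s += 27 → s = 27.0000
seg 2 [32.2°–55.5°] uniform, h=24: full span → s += 24 → s = 51.0000
seg 3 [55.5°–135.4°] dwell: s stays 51.0000
seg 4 [135.4°–217.1°] uniform, h=19: θ=158.7° here. β=23.3, B=81.7. 19·23.3/81.7 = 5.4186 → s = 56.4186

56.4186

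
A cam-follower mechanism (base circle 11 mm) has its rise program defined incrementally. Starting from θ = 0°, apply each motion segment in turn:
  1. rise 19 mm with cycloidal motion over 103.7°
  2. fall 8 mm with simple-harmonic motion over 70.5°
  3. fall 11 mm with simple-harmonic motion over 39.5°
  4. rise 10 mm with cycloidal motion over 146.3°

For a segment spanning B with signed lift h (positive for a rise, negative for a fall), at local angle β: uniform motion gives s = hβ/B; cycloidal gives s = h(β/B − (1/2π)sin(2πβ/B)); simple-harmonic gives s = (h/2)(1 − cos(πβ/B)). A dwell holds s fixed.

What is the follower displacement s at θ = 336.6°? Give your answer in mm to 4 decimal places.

seg 1 [0°–103.7°] cycloidal, h=19: full span → s += 19 → s = 19.0000
seg 2 [103.7°–174.2°] simple-harmonic, h=-8: full span → s += -8 → s = 11.0000
seg 3 [174.2°–213.7°] simple-harmonic, h=-11: full span → s += -11 → s = 0.0000
seg 4 [213.7°–360°] cycloidal, h=10: θ=336.6° here. β=122.9, B=146.3. 10·(0.8401 − sin(2π·0.8401)/(2π)) = 9.7440 → s = 9.7440

9.7440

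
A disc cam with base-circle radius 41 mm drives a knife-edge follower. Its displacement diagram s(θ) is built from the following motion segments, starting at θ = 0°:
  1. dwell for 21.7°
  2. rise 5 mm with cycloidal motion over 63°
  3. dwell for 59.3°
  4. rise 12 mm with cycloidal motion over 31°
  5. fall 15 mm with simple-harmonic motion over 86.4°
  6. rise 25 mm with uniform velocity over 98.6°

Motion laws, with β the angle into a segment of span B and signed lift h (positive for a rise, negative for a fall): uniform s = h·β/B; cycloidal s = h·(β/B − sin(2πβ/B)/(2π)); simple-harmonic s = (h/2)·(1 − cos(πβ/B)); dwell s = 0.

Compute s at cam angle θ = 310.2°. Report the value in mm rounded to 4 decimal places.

seg 1 [0°–21.7°] dwell: s stays 0.0000
seg 2 [21.7°–84.7°] cycloidal, h=5: full span → s += 5 → s = 5.0000
seg 3 [84.7°–144°] dwell: s stays 5.0000
seg 4 [144°–175°] cycloidal, h=12: full span → s += 12 → s = 17.0000
seg 5 [175°–261.4°] simple-harmonic, h=-15: full span → s += -15 → s = 2.0000
seg 6 [261.4°–360°] uniform, h=25: θ=310.2° here. β=48.8, B=98.6. 25·48.8/98.6 = 12.3732 → s = 14.3732

14.3732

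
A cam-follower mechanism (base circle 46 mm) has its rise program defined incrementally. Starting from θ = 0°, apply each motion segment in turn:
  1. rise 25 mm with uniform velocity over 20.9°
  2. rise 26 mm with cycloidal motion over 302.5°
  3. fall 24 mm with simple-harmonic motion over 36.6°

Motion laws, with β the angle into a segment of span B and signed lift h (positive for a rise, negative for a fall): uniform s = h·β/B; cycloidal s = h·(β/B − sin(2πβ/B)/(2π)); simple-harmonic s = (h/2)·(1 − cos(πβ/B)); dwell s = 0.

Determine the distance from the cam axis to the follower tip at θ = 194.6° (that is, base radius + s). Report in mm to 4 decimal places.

seg 1 [0°–20.9°] uniform, h=25: full span → s += 25 → s = 25.0000
seg 2 [20.9°–323.4°] cycloidal, h=26: θ=194.6° here. β=173.7, B=302.5. 26·(0.5742 − sin(2π·0.5742)/(2π)) = 16.7900 → s = 41.7900
radial distance = base radius + s = 46 + 41.7900 = 87.7900

87.7900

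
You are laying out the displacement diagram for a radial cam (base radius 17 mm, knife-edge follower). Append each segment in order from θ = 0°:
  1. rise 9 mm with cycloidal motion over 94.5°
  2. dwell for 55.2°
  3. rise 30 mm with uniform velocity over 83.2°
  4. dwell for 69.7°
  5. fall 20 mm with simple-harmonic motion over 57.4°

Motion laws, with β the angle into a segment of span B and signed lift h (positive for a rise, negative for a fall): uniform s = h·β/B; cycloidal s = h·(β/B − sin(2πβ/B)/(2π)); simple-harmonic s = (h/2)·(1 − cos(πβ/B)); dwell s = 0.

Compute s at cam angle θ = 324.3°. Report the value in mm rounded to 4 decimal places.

seg 1 [0°–94.5°] cycloidal, h=9: full span → s += 9 → s = 9.0000
seg 2 [94.5°–149.7°] dwell: s stays 9.0000
seg 3 [149.7°–232.9°] uniform, h=30: full span → s += 30 → s = 39.0000
seg 4 [232.9°–302.6°] dwell: s stays 39.0000
seg 5 [302.6°–360°] simple-harmonic, h=-20: θ=324.3° here. β=21.7, B=57.4. -20/2·(1 − cos(π·0.3780)) = -6.2618 → s = 32.7382

32.7382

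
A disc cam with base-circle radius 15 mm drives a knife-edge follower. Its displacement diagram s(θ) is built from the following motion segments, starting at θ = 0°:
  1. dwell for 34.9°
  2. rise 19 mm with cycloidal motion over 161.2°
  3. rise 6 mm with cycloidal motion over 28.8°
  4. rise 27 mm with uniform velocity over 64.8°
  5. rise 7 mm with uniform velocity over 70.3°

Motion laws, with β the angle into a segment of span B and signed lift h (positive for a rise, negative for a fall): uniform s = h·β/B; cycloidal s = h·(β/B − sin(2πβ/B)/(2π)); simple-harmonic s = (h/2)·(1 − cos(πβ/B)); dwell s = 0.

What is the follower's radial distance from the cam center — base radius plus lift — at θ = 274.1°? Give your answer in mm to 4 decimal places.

seg 1 [0°–34.9°] dwell: s stays 0.0000
seg 2 [34.9°–196.1°] cycloidal, h=19: full span → s += 19 → s = 19.0000
seg 3 [196.1°–224.9°] cycloidal, h=6: full span → s += 6 → s = 25.0000
seg 4 [224.9°–289.7°] uniform, h=27: θ=274.1° here. β=49.2, B=64.8. 27·49.2/64.8 = 20.5000 → s = 45.5000
radial distance = base radius + s = 15 + 45.5000 = 60.5000

60.5000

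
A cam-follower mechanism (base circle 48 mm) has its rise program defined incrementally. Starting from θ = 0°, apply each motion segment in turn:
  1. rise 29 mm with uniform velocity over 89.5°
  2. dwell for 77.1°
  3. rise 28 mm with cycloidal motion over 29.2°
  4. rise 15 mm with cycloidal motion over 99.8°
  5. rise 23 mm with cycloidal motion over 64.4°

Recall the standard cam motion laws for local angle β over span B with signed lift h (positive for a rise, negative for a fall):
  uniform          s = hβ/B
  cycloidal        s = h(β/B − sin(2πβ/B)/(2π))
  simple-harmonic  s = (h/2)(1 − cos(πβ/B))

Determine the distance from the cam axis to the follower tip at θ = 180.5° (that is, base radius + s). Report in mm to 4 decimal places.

seg 1 [0°–89.5°] uniform, h=29: full span → s += 29 → s = 29.0000
seg 2 [89.5°–166.6°] dwell: s stays 29.0000
seg 3 [166.6°–195.8°] cycloidal, h=28: θ=180.5° here. β=13.9, B=29.2. 28·(0.4760 − sin(2π·0.4760)/(2π)) = 12.6601 → s = 41.6601
radial distance = base radius + s = 48 + 41.6601 = 89.6601

89.6601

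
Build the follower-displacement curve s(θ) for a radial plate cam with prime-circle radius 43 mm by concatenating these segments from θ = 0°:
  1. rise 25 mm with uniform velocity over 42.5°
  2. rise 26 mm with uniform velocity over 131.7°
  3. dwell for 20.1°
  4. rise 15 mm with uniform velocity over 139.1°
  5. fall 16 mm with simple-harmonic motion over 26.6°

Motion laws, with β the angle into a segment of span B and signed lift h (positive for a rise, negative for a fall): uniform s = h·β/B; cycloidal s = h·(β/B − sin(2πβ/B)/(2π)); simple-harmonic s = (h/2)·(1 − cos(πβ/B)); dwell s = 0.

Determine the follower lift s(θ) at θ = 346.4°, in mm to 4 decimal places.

seg 1 [0°–42.5°] uniform, h=25: full span → s += 25 → s = 25.0000
seg 2 [42.5°–174.2°] uniform, h=26: full span → s += 26 → s = 51.0000
seg 3 [174.2°–194.3°] dwell: s stays 51.0000
seg 4 [194.3°–333.4°] uniform, h=15: full span → s += 15 → s = 66.0000
seg 5 [333.4°–360°] simple-harmonic, h=-16: θ=346.4° here. β=13, B=26.6. -16/2·(1 − cos(π·0.4887)) = -7.7166 → s = 58.2834

58.2834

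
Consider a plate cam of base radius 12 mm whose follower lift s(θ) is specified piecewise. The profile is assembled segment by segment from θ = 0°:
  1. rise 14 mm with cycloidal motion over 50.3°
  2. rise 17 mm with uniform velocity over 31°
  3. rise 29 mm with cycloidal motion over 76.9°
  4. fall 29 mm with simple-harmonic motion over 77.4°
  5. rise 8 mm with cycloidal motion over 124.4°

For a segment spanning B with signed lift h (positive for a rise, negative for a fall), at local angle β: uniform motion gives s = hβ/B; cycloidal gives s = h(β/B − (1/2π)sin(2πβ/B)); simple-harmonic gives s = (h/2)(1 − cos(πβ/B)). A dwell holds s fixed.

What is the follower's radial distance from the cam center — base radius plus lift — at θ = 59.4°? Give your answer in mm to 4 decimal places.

seg 1 [0°–50.3°] cycloidal, h=14: full span → s += 14 → s = 14.0000
seg 2 [50.3°–81.3°] uniform, h=17: θ=59.4° here. β=9.1, B=31. 17·9.1/31 = 4.9903 → s = 18.9903
radial distance = base radius + s = 12 + 18.9903 = 30.9903

30.9903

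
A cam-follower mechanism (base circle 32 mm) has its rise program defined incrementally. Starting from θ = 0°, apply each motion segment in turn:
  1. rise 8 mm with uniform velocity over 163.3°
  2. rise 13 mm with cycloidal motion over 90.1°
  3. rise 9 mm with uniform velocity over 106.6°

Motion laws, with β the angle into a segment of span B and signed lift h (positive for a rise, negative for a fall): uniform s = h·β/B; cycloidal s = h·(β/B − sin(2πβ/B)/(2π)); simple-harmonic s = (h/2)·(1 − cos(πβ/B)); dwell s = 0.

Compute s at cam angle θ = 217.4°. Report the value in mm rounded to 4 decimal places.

seg 1 [0°–163.3°] uniform, h=8: full span → s += 8 → s = 8.0000
seg 2 [163.3°–253.4°] cycloidal, h=13: θ=217.4° here. β=54.1, B=90.1. 13·(0.6004 − sin(2π·0.6004)/(2π)) = 9.0266 → s = 17.0266

17.0266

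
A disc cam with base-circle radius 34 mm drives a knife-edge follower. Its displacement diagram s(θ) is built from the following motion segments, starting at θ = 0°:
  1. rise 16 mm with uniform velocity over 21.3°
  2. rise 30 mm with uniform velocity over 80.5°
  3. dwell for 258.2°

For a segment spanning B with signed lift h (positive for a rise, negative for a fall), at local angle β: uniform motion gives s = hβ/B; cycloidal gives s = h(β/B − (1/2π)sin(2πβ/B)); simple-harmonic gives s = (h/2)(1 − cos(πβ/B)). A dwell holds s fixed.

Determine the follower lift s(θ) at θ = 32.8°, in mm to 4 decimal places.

seg 1 [0°–21.3°] uniform, h=16: full span → s += 16 → s = 16.0000
seg 2 [21.3°–101.8°] uniform, h=30: θ=32.8° here. β=11.5, B=80.5. 30·11.5/80.5 = 4.2857 → s = 20.2857

20.2857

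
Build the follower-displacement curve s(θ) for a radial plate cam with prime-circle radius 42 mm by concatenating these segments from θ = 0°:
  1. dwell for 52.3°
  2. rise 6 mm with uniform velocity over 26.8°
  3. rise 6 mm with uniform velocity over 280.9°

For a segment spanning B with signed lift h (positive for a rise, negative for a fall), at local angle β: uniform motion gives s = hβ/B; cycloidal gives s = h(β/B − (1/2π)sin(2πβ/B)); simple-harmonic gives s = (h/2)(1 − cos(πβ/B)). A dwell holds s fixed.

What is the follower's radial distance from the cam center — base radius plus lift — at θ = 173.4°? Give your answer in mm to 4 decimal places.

seg 1 [0°–52.3°] dwell: s stays 0.0000
seg 2 [52.3°–79.1°] uniform, h=6: full span → s += 6 → s = 6.0000
seg 3 [79.1°–360°] uniform, h=6: θ=173.4° here. β=94.3, B=280.9. 6·94.3/280.9 = 2.0142 → s = 8.0142
radial distance = base radius + s = 42 + 8.0142 = 50.0142

50.0142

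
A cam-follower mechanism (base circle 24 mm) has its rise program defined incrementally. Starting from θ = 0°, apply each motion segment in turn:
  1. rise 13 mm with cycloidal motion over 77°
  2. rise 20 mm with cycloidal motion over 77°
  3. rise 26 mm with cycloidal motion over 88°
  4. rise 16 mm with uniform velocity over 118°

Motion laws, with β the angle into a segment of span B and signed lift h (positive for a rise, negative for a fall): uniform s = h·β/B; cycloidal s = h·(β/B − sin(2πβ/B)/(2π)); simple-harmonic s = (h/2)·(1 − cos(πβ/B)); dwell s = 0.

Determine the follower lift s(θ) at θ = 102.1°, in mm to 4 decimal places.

seg 1 [0°–77°] cycloidal, h=13: full span → s += 13 → s = 13.0000
seg 2 [77°–154°] cycloidal, h=20: θ=102.1° here. β=25.1, B=77. 20·(0.3260 − sin(2π·0.3260)/(2π)) = 3.6922 → s = 16.6922

16.6922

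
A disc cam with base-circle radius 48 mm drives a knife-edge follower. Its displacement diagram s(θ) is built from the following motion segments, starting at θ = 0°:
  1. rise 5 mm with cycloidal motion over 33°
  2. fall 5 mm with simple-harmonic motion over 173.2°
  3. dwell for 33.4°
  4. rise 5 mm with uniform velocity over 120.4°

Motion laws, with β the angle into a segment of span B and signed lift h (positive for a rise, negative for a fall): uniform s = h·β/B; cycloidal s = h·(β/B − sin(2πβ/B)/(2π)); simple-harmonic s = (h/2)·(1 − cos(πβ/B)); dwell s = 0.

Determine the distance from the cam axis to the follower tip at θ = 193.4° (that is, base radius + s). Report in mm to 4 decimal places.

seg 1 [0°–33°] cycloidal, h=5: full span → s += 5 → s = 5.0000
seg 2 [33°–206.2°] simple-harmonic, h=-5: θ=193.4° here. β=160.4, B=173.2. -5/2·(1 − cos(π·0.9261)) = -4.9329 → s = 0.0671
radial distance = base radius + s = 48 + 0.0671 = 48.0671

48.0671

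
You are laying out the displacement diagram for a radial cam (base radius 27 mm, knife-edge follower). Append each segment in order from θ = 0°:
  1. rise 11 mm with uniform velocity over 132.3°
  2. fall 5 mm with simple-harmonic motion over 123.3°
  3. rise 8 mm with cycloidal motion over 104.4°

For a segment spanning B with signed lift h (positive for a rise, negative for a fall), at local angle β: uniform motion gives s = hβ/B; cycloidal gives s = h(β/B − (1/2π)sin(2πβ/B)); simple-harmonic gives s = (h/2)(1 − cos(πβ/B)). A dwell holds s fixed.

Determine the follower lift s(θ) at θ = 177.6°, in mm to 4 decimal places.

seg 1 [0°–132.3°] uniform, h=11: full span → s += 11 → s = 11.0000
seg 2 [132.3°–255.6°] simple-harmonic, h=-5: θ=177.6° here. β=45.3, B=123.3. -5/2·(1 − cos(π·0.3674)) = -1.4884 → s = 9.5116

9.5116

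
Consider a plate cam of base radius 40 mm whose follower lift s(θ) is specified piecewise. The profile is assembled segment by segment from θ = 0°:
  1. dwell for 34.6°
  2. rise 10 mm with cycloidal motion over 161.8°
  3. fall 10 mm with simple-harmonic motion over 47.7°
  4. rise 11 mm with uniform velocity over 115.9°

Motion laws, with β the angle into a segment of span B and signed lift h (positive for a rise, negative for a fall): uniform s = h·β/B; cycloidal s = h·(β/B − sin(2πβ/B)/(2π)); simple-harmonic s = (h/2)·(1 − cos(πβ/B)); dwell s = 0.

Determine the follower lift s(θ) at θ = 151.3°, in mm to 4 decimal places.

seg 1 [0°–34.6°] dwell: s stays 0.0000
seg 2 [34.6°–196.4°] cycloidal, h=10: θ=151.3° here. β=116.7, B=161.8. 10·(0.7213 − sin(2π·0.7213)/(2π)) = 8.7783 → s = 8.7783

8.7783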